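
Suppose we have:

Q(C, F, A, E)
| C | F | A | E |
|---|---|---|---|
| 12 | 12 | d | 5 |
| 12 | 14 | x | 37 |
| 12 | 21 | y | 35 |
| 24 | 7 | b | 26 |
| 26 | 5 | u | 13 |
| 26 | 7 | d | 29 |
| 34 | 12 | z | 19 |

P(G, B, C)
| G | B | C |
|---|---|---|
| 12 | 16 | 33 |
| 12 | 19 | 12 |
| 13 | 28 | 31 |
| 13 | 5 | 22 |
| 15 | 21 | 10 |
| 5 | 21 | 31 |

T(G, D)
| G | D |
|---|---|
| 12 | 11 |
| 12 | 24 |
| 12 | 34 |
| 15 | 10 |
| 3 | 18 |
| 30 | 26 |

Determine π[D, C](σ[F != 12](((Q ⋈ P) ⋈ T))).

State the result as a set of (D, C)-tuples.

{(11, 12), (24, 12), (34, 12)}

Q ⋈ P (natural join on C): {(12, 12, d, 5, 12, 19), (12, 14, x, 37, 12, 19), (12, 21, y, 35, 12, 19)}
(Q ⋈ P) ⋈ T (natural join on G): {(12, 12, d, 5, 12, 19, 11), (12, 12, d, 5, 12, 19, 24), (12, 12, d, 5, 12, 19, 34), (12, 14, x, 37, 12, 19, 11), (12, 14, x, 37, 12, 19, 24), (12, 14, x, 37, 12, 19, 34), (12, 21, y, 35, 12, 19, 11), (12, 21, y, 35, 12, 19, 24), (12, 21, y, 35, 12, 19, 34)}
σ[F != 12]: keep tuples satisfying F != 12 → {(12, 14, x, 37, 12, 19, 11), (12, 14, x, 37, 12, 19, 24), (12, 14, x, 37, 12, 19, 34), (12, 21, y, 35, 12, 19, 11), (12, 21, y, 35, 12, 19, 24), (12, 21, y, 35, 12, 19, 34)}
Projecting to D, C (3 duplicate(s) eliminated): {(11, 12), (24, 12), (34, 12)}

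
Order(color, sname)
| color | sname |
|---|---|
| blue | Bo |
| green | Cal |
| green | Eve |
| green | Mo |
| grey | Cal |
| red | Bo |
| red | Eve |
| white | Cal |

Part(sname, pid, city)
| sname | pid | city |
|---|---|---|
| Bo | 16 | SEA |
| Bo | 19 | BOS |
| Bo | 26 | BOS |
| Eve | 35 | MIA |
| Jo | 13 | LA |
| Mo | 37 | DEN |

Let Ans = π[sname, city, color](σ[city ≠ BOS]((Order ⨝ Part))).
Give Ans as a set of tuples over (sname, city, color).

{(Bo, SEA, blue), (Bo, SEA, red), (Eve, MIA, green), (Eve, MIA, red), (Mo, DEN, green)}

Natural join on sname: {(blue, Bo, 16, SEA), (blue, Bo, 19, BOS), (blue, Bo, 26, BOS), (green, Eve, 35, MIA), (green, Mo, 37, DEN), (red, Bo, 16, SEA), (red, Bo, 19, BOS), (red, Bo, 26, BOS), (red, Eve, 35, MIA)}
σ[city ≠ BOS]: keep tuples satisfying city ≠ BOS → {(blue, Bo, 16, SEA), (green, Eve, 35, MIA), (green, Mo, 37, DEN), (red, Bo, 16, SEA), (red, Eve, 35, MIA)}
Projecting to sname, city, color: {(Bo, SEA, blue), (Bo, SEA, red), (Eve, MIA, green), (Eve, MIA, red), (Mo, DEN, green)}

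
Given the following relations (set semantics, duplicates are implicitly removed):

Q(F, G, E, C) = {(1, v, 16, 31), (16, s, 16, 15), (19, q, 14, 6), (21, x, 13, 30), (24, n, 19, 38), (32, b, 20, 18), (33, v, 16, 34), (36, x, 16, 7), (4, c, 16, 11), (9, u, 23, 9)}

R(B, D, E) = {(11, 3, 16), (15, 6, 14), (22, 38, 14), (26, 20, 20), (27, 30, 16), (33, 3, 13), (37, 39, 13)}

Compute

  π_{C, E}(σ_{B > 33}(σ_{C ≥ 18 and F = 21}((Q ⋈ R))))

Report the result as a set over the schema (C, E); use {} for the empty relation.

{(30, 13)}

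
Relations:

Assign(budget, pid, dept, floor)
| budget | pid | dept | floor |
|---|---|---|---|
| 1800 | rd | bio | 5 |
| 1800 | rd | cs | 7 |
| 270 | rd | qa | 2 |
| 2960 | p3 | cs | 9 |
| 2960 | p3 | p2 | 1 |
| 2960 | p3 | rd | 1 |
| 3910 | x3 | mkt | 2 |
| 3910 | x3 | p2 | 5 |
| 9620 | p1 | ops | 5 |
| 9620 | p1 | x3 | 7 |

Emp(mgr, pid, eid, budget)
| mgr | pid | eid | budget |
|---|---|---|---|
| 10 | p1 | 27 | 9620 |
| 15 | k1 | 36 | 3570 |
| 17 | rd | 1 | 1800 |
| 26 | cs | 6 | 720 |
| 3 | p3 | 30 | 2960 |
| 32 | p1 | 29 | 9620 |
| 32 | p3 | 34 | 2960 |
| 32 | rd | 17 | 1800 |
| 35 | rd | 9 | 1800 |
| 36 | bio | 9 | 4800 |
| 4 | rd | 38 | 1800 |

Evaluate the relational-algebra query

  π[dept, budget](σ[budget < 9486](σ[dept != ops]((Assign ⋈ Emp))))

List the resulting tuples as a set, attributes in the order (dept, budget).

{(bio, 1800), (cs, 1800), (cs, 2960), (p2, 2960), (rd, 2960)}

Assign ⋈ Emp (natural join on budget, pid): {(1800, rd, bio, 5, 17, 1), (1800, rd, bio, 5, 32, 17), (1800, rd, bio, 5, 35, 9), (1800, rd, bio, 5, 4, 38), (1800, rd, cs, 7, 17, 1), (1800, rd, cs, 7, 32, 17), (1800, rd, cs, 7, 35, 9), (1800, rd, cs, 7, 4, 38), (2960, p3, cs, 9, 3, 30), (2960, p3, cs, 9, 32, 34), (2960, p3, p2, 1, 3, 30), (2960, p3, p2, 1, 32, 34), (2960, p3, rd, 1, 3, 30), (2960, p3, rd, 1, 32, 34), (9620, p1, ops, 5, 10, 27), (9620, p1, ops, 5, 32, 29), (9620, p1, x3, 7, 10, 27), (9620, p1, x3, 7, 32, 29)}
Filtering on dept != ops leaves {(1800, rd, bio, 5, 17, 1), (1800, rd, bio, 5, 32, 17), (1800, rd, bio, 5, 35, 9), (1800, rd, bio, 5, 4, 38), (1800, rd, cs, 7, 17, 1), (1800, rd, cs, 7, 32, 17), (1800, rd, cs, 7, 35, 9), (1800, rd, cs, 7, 4, 38), (2960, p3, cs, 9, 3, 30), (2960, p3, cs, 9, 32, 34), (2960, p3, p2, 1, 3, 30), (2960, p3, p2, 1, 32, 34), (2960, p3, rd, 1, 3, 30), (2960, p3, rd, 1, 32, 34), (9620, p1, x3, 7, 10, 27), (9620, p1, x3, 7, 32, 29)}.
Filtering on budget < 9486 leaves {(1800, rd, bio, 5, 17, 1), (1800, rd, bio, 5, 32, 17), (1800, rd, bio, 5, 35, 9), (1800, rd, bio, 5, 4, 38), (1800, rd, cs, 7, 17, 1), (1800, rd, cs, 7, 32, 17), (1800, rd, cs, 7, 35, 9), (1800, rd, cs, 7, 4, 38), (2960, p3, cs, 9, 3, 30), (2960, p3, cs, 9, 32, 34), (2960, p3, p2, 1, 3, 30), (2960, p3, p2, 1, 32, 34), (2960, p3, rd, 1, 3, 30), (2960, p3, rd, 1, 32, 34)}.
π[dept, budget]: project onto (dept, budget) (9 duplicate(s) eliminated) → {(bio, 1800), (cs, 1800), (cs, 2960), (p2, 2960), (rd, 2960)}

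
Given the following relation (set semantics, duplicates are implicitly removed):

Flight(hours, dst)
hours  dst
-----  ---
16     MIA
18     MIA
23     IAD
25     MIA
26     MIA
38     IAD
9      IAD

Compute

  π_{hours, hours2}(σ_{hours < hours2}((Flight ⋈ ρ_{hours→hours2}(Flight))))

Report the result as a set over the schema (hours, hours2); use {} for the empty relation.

{(16, 18), (16, 25), (16, 26), (18, 25), (18, 26), (23, 38), (25, 26), (9, 23), (9, 38)}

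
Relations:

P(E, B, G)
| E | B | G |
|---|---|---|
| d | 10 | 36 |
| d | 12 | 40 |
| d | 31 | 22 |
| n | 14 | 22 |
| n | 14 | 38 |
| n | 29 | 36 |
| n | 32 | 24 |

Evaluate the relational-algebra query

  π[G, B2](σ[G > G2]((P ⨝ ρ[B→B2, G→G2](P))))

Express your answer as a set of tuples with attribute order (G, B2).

ρ[B→B2, G→G2]: schema becomes (E, B2, G2); tuples unchanged.
Joining P and ρ[B→B2, G→G2](P) on E yields {(d, 10, 36, 10, 36), (d, 10, 36, 12, 40), (d, 10, 36, 31, 22), (d, 12, 40, 10, 36), (d, 12, 40, 12, 40), (d, 12, 40, 31, 22), (d, 31, 22, 10, 36), (d, 31, 22, 12, 40), (d, 31, 22, 31, 22), (n, 14, 22, 14, 22), (n, 14, 22, 14, 38), (n, 14, 22, 29, 36), (n, 14, 22, 32, 24), (n, 14, 38, 14, 22), (n, 14, 38, 14, 38), (n, 14, 38, 29, 36), (n, 14, 38, 32, 24), (n, 29, 36, 14, 22), (n, 29, 36, 14, 38), (n, 29, 36, 29, 36), (n, 29, 36, 32, 24), (n, 32, 24, 14, 22), (n, 32, 24, 14, 38), (n, 32, 24, 29, 36), (n, 32, 24, 32, 24)}.
Selection G > G2: {(d, 10, 36, 31, 22), (d, 12, 40, 10, 36), (d, 12, 40, 31, 22), (n, 14, 38, 14, 22), (n, 14, 38, 29, 36), (n, 14, 38, 32, 24), (n, 29, 36, 14, 22), (n, 29, 36, 32, 24), (n, 32, 24, 14, 22)}
Projecting to G, B2: {(24, 14), (36, 14), (36, 31), (36, 32), (38, 14), (38, 29), (38, 32), (40, 10), (40, 31)}

{(24, 14), (36, 14), (36, 31), (36, 32), (38, 14), (38, 29), (38, 32), (40, 10), (40, 31)}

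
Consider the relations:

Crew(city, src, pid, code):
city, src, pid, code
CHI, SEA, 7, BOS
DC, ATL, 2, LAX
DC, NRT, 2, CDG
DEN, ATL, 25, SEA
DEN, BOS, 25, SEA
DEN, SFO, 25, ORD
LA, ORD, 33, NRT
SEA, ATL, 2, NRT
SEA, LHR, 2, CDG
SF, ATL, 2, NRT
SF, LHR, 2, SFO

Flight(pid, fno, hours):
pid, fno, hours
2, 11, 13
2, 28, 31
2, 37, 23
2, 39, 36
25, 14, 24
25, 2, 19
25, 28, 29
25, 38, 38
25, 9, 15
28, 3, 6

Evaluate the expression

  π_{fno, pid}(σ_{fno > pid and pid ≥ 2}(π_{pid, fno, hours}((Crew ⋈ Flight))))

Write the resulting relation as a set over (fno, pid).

Crew ⋈ Flight (natural join on pid): {(DC, ATL, 2, LAX, 11, 13), (DC, ATL, 2, LAX, 28, 31), (DC, ATL, 2, LAX, 37, 23), (DC, ATL, 2, LAX, 39, 36), (DC, NRT, 2, CDG, 11, 13), (DC, NRT, 2, CDG, 28, 31), (DC, NRT, 2, CDG, 37, 23), (DC, NRT, 2, CDG, 39, 36), (DEN, ATL, 25, SEA, 14, 24), (DEN, ATL, 25, SEA, 2, 19), (DEN, ATL, 25, SEA, 28, 29), (DEN, ATL, 25, SEA, 38, 38), (DEN, ATL, 25, SEA, 9, 15), (DEN, BOS, 25, SEA, 14, 24), (DEN, BOS, 25, SEA, 2, 19), (DEN, BOS, 25, SEA, 28, 29), (DEN, BOS, 25, SEA, 38, 38), (DEN, BOS, 25, SEA, 9, 15), (DEN, SFO, 25, ORD, 14, 24), (DEN, SFO, 25, ORD, 2, 19), (DEN, SFO, 25, ORD, 28, 29), (DEN, SFO, 25, ORD, 38, 38), (DEN, SFO, 25, ORD, 9, 15), (SEA, ATL, 2, NRT, 11, 13), (SEA, ATL, 2, NRT, 28, 31), (SEA, ATL, 2, NRT, 37, 23), (SEA, ATL, 2, NRT, 39, 36), (SEA, LHR, 2, CDG, 11, 13), (SEA, LHR, 2, CDG, 28, 31), (SEA, LHR, 2, CDG, 37, 23), (SEA, LHR, 2, CDG, 39, 36), (SF, ATL, 2, NRT, 11, 13), (SF, ATL, 2, NRT, 28, 31), (SF, ATL, 2, NRT, 37, 23), (SF, ATL, 2, NRT, 39, 36), (SF, LHR, 2, SFO, 11, 13), (SF, LHR, 2, SFO, 28, 31), (SF, LHR, 2, SFO, 37, 23), (SF, LHR, 2, SFO, 39, 36)}
Projecting to pid, fno, hours (30 duplicate(s) eliminated): {(2, 11, 13), (2, 28, 31), (2, 37, 23), (2, 39, 36), (25, 14, 24), (25, 2, 19), (25, 28, 29), (25, 38, 38), (25, 9, 15)}
Apply σ_{fno > pid and pid ≥ 2}; surviving tuples: {(2, 11, 13), (2, 28, 31), (2, 37, 23), (2, 39, 36), (25, 28, 29), (25, 38, 38)}
Projecting to fno, pid: {(11, 2), (28, 2), (28, 25), (37, 2), (38, 25), (39, 2)}

{(11, 2), (28, 2), (28, 25), (37, 2), (38, 25), (39, 2)}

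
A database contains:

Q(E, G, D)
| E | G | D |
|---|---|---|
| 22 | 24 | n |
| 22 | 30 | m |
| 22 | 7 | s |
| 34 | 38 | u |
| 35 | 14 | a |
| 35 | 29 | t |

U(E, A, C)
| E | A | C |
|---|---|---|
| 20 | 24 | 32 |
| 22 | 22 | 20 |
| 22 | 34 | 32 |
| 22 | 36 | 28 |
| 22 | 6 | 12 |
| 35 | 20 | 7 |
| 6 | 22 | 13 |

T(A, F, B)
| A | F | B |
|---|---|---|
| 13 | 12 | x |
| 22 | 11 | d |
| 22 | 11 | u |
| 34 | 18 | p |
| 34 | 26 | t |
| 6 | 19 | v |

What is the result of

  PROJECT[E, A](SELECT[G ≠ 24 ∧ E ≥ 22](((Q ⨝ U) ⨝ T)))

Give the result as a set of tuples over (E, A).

{(22, 22), (22, 34), (22, 6)}

Natural join on E: {(22, 24, n, 22, 20), (22, 24, n, 34, 32), (22, 24, n, 36, 28), (22, 24, n, 6, 12), (22, 30, m, 22, 20), (22, 30, m, 34, 32), (22, 30, m, 36, 28), (22, 30, m, 6, 12), (22, 7, s, 22, 20), (22, 7, s, 34, 32), (22, 7, s, 36, 28), (22, 7, s, 6, 12), (35, 14, a, 20, 7), (35, 29, t, 20, 7)}
Natural join on A: {(22, 24, n, 22, 20, 11, d), (22, 24, n, 22, 20, 11, u), (22, 24, n, 34, 32, 18, p), (22, 24, n, 34, 32, 26, t), (22, 24, n, 6, 12, 19, v), (22, 30, m, 22, 20, 11, d), (22, 30, m, 22, 20, 11, u), (22, 30, m, 34, 32, 18, p), (22, 30, m, 34, 32, 26, t), (22, 30, m, 6, 12, 19, v), (22, 7, s, 22, 20, 11, d), (22, 7, s, 22, 20, 11, u), (22, 7, s, 34, 32, 18, p), (22, 7, s, 34, 32, 26, t), (22, 7, s, 6, 12, 19, v)}
Selection G ≠ 24 ∧ E ≥ 22: {(22, 30, m, 22, 20, 11, d), (22, 30, m, 22, 20, 11, u), (22, 30, m, 34, 32, 18, p), (22, 30, m, 34, 32, 26, t), (22, 30, m, 6, 12, 19, v), (22, 7, s, 22, 20, 11, d), (22, 7, s, 22, 20, 11, u), (22, 7, s, 34, 32, 18, p), (22, 7, s, 34, 32, 26, t), (22, 7, s, 6, 12, 19, v)}
Projecting to E, A (7 duplicate(s) eliminated): {(22, 22), (22, 34), (22, 6)}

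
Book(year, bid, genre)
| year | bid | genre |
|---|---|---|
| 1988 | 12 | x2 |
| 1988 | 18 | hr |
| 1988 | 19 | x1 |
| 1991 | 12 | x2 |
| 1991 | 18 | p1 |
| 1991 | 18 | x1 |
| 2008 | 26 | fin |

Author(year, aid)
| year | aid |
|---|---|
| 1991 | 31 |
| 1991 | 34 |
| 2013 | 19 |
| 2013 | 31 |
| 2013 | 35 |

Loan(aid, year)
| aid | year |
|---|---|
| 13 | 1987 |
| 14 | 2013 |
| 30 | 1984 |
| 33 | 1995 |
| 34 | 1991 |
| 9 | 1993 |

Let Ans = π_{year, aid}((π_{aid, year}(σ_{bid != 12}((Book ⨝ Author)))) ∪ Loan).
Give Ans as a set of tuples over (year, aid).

Natural join on year: {(1991, 12, x2, 31), (1991, 12, x2, 34), (1991, 18, p1, 31), (1991, 18, p1, 34), (1991, 18, x1, 31), (1991, 18, x1, 34)}
Selection bid != 12: {(1991, 18, p1, 31), (1991, 18, p1, 34), (1991, 18, x1, 31), (1991, 18, x1, 34)}
π[aid, year]: project onto (aid, year) (2 duplicate(s) eliminated) → {(31, 1991), (34, 1991)}
Set union of the two operands is {(13, 1987), (14, 2013), (30, 1984), (31, 1991), (33, 1995), (34, 1991), (9, 1993)}.
π[year, aid]: project onto (year, aid) → {(1984, 30), (1987, 13), (1991, 31), (1991, 34), (1993, 9), (1995, 33), (2013, 14)}

{(1984, 30), (1987, 13), (1991, 31), (1991, 34), (1993, 9), (1995, 33), (2013, 14)}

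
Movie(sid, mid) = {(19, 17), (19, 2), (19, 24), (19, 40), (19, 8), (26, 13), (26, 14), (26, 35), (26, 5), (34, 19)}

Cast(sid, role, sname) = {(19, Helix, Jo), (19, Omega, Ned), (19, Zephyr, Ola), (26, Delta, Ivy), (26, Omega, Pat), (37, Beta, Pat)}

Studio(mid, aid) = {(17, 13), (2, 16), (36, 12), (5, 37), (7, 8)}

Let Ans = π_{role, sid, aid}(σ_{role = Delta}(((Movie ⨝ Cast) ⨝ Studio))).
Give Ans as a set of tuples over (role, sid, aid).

{(Delta, 26, 37)}

Joining Movie and Cast on sid yields {(19, 17, Helix, Jo), (19, 17, Omega, Ned), (19, 17, Zephyr, Ola), (19, 2, Helix, Jo), (19, 2, Omega, Ned), (19, 2, Zephyr, Ola), (19, 24, Helix, Jo), (19, 24, Omega, Ned), (19, 24, Zephyr, Ola), (19, 40, Helix, Jo), (19, 40, Omega, Ned), (19, 40, Zephyr, Ola), (19, 8, Helix, Jo), (19, 8, Omega, Ned), (19, 8, Zephyr, Ola), (26, 13, Delta, Ivy), (26, 13, Omega, Pat), (26, 14, Delta, Ivy), (26, 14, Omega, Pat), (26, 35, Delta, Ivy), (26, 35, Omega, Pat), (26, 5, Delta, Ivy), (26, 5, Omega, Pat)}.
Joining (Movie ⨝ Cast) and Studio on mid yields {(19, 17, Helix, Jo, 13), (19, 17, Omega, Ned, 13), (19, 17, Zephyr, Ola, 13), (19, 2, Helix, Jo, 16), (19, 2, Omega, Ned, 16), (19, 2, Zephyr, Ola, 16), (26, 5, Delta, Ivy, 37), (26, 5, Omega, Pat, 37)}.
Filtering on role = Delta leaves {(26, 5, Delta, Ivy, 37)}.
Keep only column(s) role, sid, aid: {(Delta, 26, 37)}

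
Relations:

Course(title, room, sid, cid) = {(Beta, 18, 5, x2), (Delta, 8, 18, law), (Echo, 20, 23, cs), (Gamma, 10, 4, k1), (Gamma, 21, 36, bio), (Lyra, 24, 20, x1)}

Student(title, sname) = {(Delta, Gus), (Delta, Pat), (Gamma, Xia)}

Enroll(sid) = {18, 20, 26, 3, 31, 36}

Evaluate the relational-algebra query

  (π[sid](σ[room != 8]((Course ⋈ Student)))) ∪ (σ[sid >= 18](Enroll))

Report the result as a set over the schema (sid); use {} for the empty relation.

Joining Course and Student on title yields {(Delta, 8, 18, law, Gus), (Delta, 8, 18, law, Pat), (Gamma, 10, 4, k1, Xia), (Gamma, 21, 36, bio, Xia)}.
Selection room != 8: {(Gamma, 10, 4, k1, Xia), (Gamma, 21, 36, bio, Xia)}
Keep only column(s) sid: {36, 4}
Selection sid >= 18: {18, 20, 26, 31, 36}
Union: {36, 4} with {18, 20, 26, 31, 36} → {18, 20, 26, 31, 36, 4}

{18, 20, 26, 31, 36, 4}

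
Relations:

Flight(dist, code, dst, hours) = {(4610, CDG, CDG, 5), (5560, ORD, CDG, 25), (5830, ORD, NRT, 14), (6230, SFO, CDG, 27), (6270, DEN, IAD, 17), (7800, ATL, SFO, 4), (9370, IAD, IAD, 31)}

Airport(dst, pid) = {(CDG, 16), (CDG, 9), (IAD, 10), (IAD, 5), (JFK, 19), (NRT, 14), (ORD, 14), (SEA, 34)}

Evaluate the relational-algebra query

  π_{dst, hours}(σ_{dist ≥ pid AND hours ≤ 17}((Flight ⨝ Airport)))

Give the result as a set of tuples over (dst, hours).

Natural join on dst: {(4610, CDG, CDG, 5, 16), (4610, CDG, CDG, 5, 9), (5560, ORD, CDG, 25, 16), (5560, ORD, CDG, 25, 9), (5830, ORD, NRT, 14, 14), (6230, SFO, CDG, 27, 16), (6230, SFO, CDG, 27, 9), (6270, DEN, IAD, 17, 10), (6270, DEN, IAD, 17, 5), (9370, IAD, IAD, 31, 10), (9370, IAD, IAD, 31, 5)}
Selection dist ≥ pid AND hours ≤ 17: {(4610, CDG, CDG, 5, 16), (4610, CDG, CDG, 5, 9), (5830, ORD, NRT, 14, 14), (6270, DEN, IAD, 17, 10), (6270, DEN, IAD, 17, 5)}
Keep only column(s) dst, hours (2 duplicate(s) eliminated): {(CDG, 5), (IAD, 17), (NRT, 14)}

{(CDG, 5), (IAD, 17), (NRT, 14)}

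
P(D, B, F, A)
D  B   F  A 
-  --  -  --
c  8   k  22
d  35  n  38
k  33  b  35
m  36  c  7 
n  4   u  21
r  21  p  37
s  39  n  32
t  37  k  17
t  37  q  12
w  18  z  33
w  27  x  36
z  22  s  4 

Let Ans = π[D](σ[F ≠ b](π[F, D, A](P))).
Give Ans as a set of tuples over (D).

{c, d, m, n, r, s, t, w, z}

Keep only column(s) F, D, A: {(b, k, 35), (c, m, 7), (k, c, 22), (k, t, 17), (n, d, 38), (n, s, 32), (p, r, 37), (q, t, 12), (s, z, 4), (u, n, 21), (x, w, 36), (z, w, 33)}
Apply σ_{F ≠ b}; surviving tuples: {(c, m, 7), (k, c, 22), (k, t, 17), (n, d, 38), (n, s, 32), (p, r, 37), (q, t, 12), (s, z, 4), (u, n, 21), (x, w, 36), (z, w, 33)}
Keep only column(s) D (2 duplicate(s) eliminated): {c, d, m, n, r, s, t, w, z}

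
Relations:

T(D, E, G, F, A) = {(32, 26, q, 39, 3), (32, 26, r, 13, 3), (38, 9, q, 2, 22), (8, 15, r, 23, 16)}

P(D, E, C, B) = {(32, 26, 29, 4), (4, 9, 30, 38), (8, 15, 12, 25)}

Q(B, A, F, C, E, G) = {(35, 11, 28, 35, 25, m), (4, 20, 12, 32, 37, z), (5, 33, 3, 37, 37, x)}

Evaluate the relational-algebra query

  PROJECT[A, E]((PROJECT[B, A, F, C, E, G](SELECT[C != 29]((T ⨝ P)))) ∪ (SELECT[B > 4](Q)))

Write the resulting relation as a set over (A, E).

{(11, 25), (16, 15), (33, 37)}

Natural join on D, E: {(32, 26, q, 39, 3, 29, 4), (32, 26, r, 13, 3, 29, 4), (8, 15, r, 23, 16, 12, 25)}
Selection C != 29: {(8, 15, r, 23, 16, 12, 25)}
Projecting to B, A, F, C, E, G: {(25, 16, 23, 12, 15, r)}
Selection B > 4: {(35, 11, 28, 35, 25, m), (5, 33, 3, 37, 37, x)}
Set union of the two operands is {(25, 16, 23, 12, 15, r), (35, 11, 28, 35, 25, m), (5, 33, 3, 37, 37, x)}.
Projecting to A, E: {(11, 25), (16, 15), (33, 37)}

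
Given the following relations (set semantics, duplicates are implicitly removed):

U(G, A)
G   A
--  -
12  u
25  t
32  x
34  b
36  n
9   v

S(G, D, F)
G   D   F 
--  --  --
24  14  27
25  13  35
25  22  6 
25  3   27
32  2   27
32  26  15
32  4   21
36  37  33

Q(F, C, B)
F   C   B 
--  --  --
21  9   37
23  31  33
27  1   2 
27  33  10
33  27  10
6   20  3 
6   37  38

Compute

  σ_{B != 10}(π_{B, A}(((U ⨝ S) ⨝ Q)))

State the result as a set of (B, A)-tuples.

{(2, t), (2, x), (3, t), (37, x), (38, t)}

Natural join on G: {(25, t, 13, 35), (25, t, 22, 6), (25, t, 3, 27), (32, x, 2, 27), (32, x, 26, 15), (32, x, 4, 21), (36, n, 37, 33)}
Natural join on F: {(25, t, 22, 6, 20, 3), (25, t, 22, 6, 37, 38), (25, t, 3, 27, 1, 2), (25, t, 3, 27, 33, 10), (32, x, 2, 27, 1, 2), (32, x, 2, 27, 33, 10), (32, x, 4, 21, 9, 37), (36, n, 37, 33, 27, 10)}
π_{B, A} gives {(10, n), (10, t), (10, x), (2, t), (2, x), (3, t), (37, x), (38, t)}.
σ[B != 10]: keep tuples satisfying B != 10 → {(2, t), (2, x), (3, t), (37, x), (38, t)}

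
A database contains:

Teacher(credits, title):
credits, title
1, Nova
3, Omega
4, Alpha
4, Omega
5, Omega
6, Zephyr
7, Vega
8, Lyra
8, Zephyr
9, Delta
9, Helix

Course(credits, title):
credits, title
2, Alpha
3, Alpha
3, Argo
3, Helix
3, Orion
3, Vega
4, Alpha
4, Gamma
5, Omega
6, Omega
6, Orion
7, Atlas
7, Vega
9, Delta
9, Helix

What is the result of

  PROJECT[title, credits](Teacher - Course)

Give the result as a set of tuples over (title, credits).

Set difference of the two operands is {(1, Nova), (3, Omega), (4, Omega), (6, Zephyr), (8, Lyra), (8, Zephyr)}.
π[title, credits]: project onto (title, credits) → {(Lyra, 8), (Nova, 1), (Omega, 3), (Omega, 4), (Zephyr, 6), (Zephyr, 8)}

{(Lyra, 8), (Nova, 1), (Omega, 3), (Omega, 4), (Zephyr, 6), (Zephyr, 8)}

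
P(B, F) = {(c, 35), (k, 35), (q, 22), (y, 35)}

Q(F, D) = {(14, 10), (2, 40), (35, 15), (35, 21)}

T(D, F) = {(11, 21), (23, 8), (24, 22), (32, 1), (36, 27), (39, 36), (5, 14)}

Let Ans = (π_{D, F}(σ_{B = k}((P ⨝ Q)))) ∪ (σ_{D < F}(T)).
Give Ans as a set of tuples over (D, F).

Natural join on F: {(c, 35, 15), (c, 35, 21), (k, 35, 15), (k, 35, 21), (y, 35, 15), (y, 35, 21)}
Apply σ_{B = k}; surviving tuples: {(k, 35, 15), (k, 35, 21)}
π_{D, F} gives {(15, 35), (21, 35)}.
Apply σ_{D < F}; surviving tuples: {(11, 21), (5, 14)}
Set union of the two operands is {(11, 21), (15, 35), (21, 35), (5, 14)}.

{(11, 21), (15, 35), (21, 35), (5, 14)}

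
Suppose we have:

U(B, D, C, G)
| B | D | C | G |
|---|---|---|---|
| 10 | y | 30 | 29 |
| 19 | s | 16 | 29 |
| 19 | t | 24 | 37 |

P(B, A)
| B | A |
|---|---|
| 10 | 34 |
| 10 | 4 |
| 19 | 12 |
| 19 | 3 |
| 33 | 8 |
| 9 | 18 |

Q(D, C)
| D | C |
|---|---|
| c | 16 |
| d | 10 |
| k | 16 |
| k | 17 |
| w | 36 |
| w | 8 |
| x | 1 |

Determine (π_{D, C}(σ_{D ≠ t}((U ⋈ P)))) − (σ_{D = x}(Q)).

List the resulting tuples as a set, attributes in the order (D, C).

{(s, 16), (y, 30)}

Natural join on B: {(10, y, 30, 29, 34), (10, y, 30, 29, 4), (19, s, 16, 29, 12), (19, s, 16, 29, 3), (19, t, 24, 37, 12), (19, t, 24, 37, 3)}
Apply σ_{D ≠ t}; surviving tuples: {(10, y, 30, 29, 34), (10, y, 30, 29, 4), (19, s, 16, 29, 12), (19, s, 16, 29, 3)}
π[D, C]: project onto (D, C) (2 duplicate(s) eliminated) → {(s, 16), (y, 30)}
Apply σ_{D = x}; surviving tuples: {(x, 1)}
Taking the difference: {(s, 16), (y, 30)}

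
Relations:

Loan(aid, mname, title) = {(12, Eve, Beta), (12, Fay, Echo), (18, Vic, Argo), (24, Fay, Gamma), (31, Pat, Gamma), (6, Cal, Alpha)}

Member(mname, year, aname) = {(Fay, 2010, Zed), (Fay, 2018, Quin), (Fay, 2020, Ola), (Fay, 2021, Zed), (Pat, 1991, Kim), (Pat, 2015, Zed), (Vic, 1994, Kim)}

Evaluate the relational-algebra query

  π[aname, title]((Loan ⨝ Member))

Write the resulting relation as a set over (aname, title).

{(Kim, Argo), (Kim, Gamma), (Ola, Echo), (Ola, Gamma), (Quin, Echo), (Quin, Gamma), (Zed, Echo), (Zed, Gamma)}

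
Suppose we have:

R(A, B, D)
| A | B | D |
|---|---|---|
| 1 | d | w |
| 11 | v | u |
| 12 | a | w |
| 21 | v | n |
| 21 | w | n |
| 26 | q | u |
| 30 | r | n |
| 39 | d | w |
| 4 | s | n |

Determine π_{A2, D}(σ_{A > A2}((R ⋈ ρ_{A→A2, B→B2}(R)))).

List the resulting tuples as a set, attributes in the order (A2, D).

ρ[A→A2, B→B2]: schema becomes (A2, B2, D); tuples unchanged.
Joining R and ρ_{A→A2, B→B2}(R) on D yields {(1, d, w, 1, d), (1, d, w, 12, a), (1, d, w, 39, d), (11, v, u, 11, v), (11, v, u, 26, q), (12, a, w, 1, d), (12, a, w, 12, a), (12, a, w, 39, d), (21, v, n, 21, v), (21, v, n, 21, w), (21, v, n, 30, r), (21, v, n, 4, s), (21, w, n, 21, v), (21, w, n, 21, w), (21, w, n, 30, r), (21, w, n, 4, s), (26, q, u, 11, v), (26, q, u, 26, q), (30, r, n, 21, v), (30, r, n, 21, w), (30, r, n, 30, r), (30, r, n, 4, s), (39, d, w, 1, d), (39, d, w, 12, a), (39, d, w, 39, d), (4, s, n, 21, v), (4, s, n, 21, w), (4, s, n, 30, r), (4, s, n, 4, s)}.
Filtering on A > A2 leaves {(12, a, w, 1, d), (21, v, n, 4, s), (21, w, n, 4, s), (26, q, u, 11, v), (30, r, n, 21, v), (30, r, n, 21, w), (30, r, n, 4, s), (39, d, w, 1, d), (39, d, w, 12, a)}.
Projecting to A2, D (4 duplicate(s) eliminated): {(1, w), (11, u), (12, w), (21, n), (4, n)}

{(1, w), (11, u), (12, w), (21, n), (4, n)}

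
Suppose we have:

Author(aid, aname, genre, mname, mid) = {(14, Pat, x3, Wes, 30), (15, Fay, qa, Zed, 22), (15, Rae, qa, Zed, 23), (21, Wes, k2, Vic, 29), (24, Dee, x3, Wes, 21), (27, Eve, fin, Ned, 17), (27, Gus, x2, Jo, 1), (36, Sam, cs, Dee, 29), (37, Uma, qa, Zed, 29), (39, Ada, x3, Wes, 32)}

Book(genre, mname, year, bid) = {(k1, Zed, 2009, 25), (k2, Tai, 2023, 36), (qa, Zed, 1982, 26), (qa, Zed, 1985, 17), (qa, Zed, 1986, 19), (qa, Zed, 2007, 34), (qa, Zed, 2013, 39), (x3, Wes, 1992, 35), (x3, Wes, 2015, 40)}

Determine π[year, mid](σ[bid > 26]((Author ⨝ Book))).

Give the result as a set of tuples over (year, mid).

Author ⋈ Book (natural join on genre, mname): {(14, Pat, x3, Wes, 30, 1992, 35), (14, Pat, x3, Wes, 30, 2015, 40), (15, Fay, qa, Zed, 22, 1982, 26), (15, Fay, qa, Zed, 22, 1985, 17), (15, Fay, qa, Zed, 22, 1986, 19), (15, Fay, qa, Zed, 22, 2007, 34), (15, Fay, qa, Zed, 22, 2013, 39), (15, Rae, qa, Zed, 23, 1982, 26), (15, Rae, qa, Zed, 23, 1985, 17), (15, Rae, qa, Zed, 23, 1986, 19), (15, Rae, qa, Zed, 23, 2007, 34), (15, Rae, qa, Zed, 23, 2013, 39), (24, Dee, x3, Wes, 21, 1992, 35), (24, Dee, x3, Wes, 21, 2015, 40), (37, Uma, qa, Zed, 29, 1982, 26), (37, Uma, qa, Zed, 29, 1985, 17), (37, Uma, qa, Zed, 29, 1986, 19), (37, Uma, qa, Zed, 29, 2007, 34), (37, Uma, qa, Zed, 29, 2013, 39), (39, Ada, x3, Wes, 32, 1992, 35), (39, Ada, x3, Wes, 32, 2015, 40)}
σ[bid > 26]: keep tuples satisfying bid > 26 → {(14, Pat, x3, Wes, 30, 1992, 35), (14, Pat, x3, Wes, 30, 2015, 40), (15, Fay, qa, Zed, 22, 2007, 34), (15, Fay, qa, Zed, 22, 2013, 39), (15, Rae, qa, Zed, 23, 2007, 34), (15, Rae, qa, Zed, 23, 2013, 39), (24, Dee, x3, Wes, 21, 1992, 35), (24, Dee, x3, Wes, 21, 2015, 40), (37, Uma, qa, Zed, 29, 2007, 34), (37, Uma, qa, Zed, 29, 2013, 39), (39, Ada, x3, Wes, 32, 1992, 35), (39, Ada, x3, Wes, 32, 2015, 40)}
Keep only column(s) year, mid: {(1992, 21), (1992, 30), (1992, 32), (2007, 22), (2007, 23), (2007, 29), (2013, 22), (2013, 23), (2013, 29), (2015, 21), (2015, 30), (2015, 32)}

{(1992, 21), (1992, 30), (1992, 32), (2007, 22), (2007, 23), (2007, 29), (2013, 22), (2013, 23), (2013, 29), (2015, 21), (2015, 30), (2015, 32)}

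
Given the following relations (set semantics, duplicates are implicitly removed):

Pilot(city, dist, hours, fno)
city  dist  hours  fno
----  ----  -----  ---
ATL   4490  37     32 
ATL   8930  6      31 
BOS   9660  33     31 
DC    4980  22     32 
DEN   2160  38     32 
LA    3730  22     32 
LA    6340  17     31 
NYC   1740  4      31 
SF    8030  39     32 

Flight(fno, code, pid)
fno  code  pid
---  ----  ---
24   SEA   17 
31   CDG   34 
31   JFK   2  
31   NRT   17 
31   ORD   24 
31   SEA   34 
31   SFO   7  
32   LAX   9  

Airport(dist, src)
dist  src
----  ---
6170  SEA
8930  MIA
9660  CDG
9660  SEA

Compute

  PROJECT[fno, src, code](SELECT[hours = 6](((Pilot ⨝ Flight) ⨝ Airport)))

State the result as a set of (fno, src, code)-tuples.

Natural join on fno: {(ATL, 4490, 37, 32, LAX, 9), (ATL, 8930, 6, 31, CDG, 34), (ATL, 8930, 6, 31, JFK, 2), (ATL, 8930, 6, 31, NRT, 17), (ATL, 8930, 6, 31, ORD, 24), (ATL, 8930, 6, 31, SEA, 34), (ATL, 8930, 6, 31, SFO, 7), (BOS, 9660, 33, 31, CDG, 34), (BOS, 9660, 33, 31, JFK, 2), (BOS, 9660, 33, 31, NRT, 17), (BOS, 9660, 33, 31, ORD, 24), (BOS, 9660, 33, 31, SEA, 34), (BOS, 9660, 33, 31, SFO, 7), (DC, 4980, 22, 32, LAX, 9), (DEN, 2160, 38, 32, LAX, 9), (LA, 3730, 22, 32, LAX, 9), (LA, 6340, 17, 31, CDG, 34), (LA, 6340, 17, 31, JFK, 2), (LA, 6340, 17, 31, NRT, 17), (LA, 6340, 17, 31, ORD, 24), (LA, 6340, 17, 31, SEA, 34), (LA, 6340, 17, 31, SFO, 7), (NYC, 1740, 4, 31, CDG, 34), (NYC, 1740, 4, 31, JFK, 2), (NYC, 1740, 4, 31, NRT, 17), (NYC, 1740, 4, 31, ORD, 24), (NYC, 1740, 4, 31, SEA, 34), (NYC, 1740, 4, 31, SFO, 7), (SF, 8030, 39, 32, LAX, 9)}
Natural join on dist: {(ATL, 8930, 6, 31, CDG, 34, MIA), (ATL, 8930, 6, 31, JFK, 2, MIA), (ATL, 8930, 6, 31, NRT, 17, MIA), (ATL, 8930, 6, 31, ORD, 24, MIA), (ATL, 8930, 6, 31, SEA, 34, MIA), (ATL, 8930, 6, 31, SFO, 7, MIA), (BOS, 9660, 33, 31, CDG, 34, CDG), (BOS, 9660, 33, 31, CDG, 34, SEA), (BOS, 9660, 33, 31, JFK, 2, CDG), (BOS, 9660, 33, 31, JFK, 2, SEA), (BOS, 9660, 33, 31, NRT, 17, CDG), (BOS, 9660, 33, 31, NRT, 17, SEA), (BOS, 9660, 33, 31, ORD, 24, CDG), (BOS, 9660, 33, 31, ORD, 24, SEA), (BOS, 9660, 33, 31, SEA, 34, CDG), (BOS, 9660, 33, 31, SEA, 34, SEA), (BOS, 9660, 33, 31, SFO, 7, CDG), (BOS, 9660, 33, 31, SFO, 7, SEA)}
σ[hours = 6]: keep tuples satisfying hours = 6 → {(ATL, 8930, 6, 31, CDG, 34, MIA), (ATL, 8930, 6, 31, JFK, 2, MIA), (ATL, 8930, 6, 31, NRT, 17, MIA), (ATL, 8930, 6, 31, ORD, 24, MIA), (ATL, 8930, 6, 31, SEA, 34, MIA), (ATL, 8930, 6, 31, SFO, 7, MIA)}
Projecting to fno, src, code: {(31, MIA, CDG), (31, MIA, JFK), (31, MIA, NRT), (31, MIA, ORD), (31, MIA, SEA), (31, MIA, SFO)}

{(31, MIA, CDG), (31, MIA, JFK), (31, MIA, NRT), (31, MIA, ORD), (31, MIA, SEA), (31, MIA, SFO)}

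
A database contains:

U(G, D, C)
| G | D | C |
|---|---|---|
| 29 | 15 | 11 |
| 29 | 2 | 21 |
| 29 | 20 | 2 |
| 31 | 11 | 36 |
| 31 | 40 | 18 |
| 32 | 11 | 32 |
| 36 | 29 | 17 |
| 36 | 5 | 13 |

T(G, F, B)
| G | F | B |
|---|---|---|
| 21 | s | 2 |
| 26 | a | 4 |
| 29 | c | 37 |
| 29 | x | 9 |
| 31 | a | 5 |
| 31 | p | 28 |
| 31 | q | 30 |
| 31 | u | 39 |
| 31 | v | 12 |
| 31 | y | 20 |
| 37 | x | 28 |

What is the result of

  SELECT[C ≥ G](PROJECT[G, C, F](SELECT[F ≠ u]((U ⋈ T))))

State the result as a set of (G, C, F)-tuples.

{(31, 36, a), (31, 36, p), (31, 36, q), (31, 36, v), (31, 36, y)}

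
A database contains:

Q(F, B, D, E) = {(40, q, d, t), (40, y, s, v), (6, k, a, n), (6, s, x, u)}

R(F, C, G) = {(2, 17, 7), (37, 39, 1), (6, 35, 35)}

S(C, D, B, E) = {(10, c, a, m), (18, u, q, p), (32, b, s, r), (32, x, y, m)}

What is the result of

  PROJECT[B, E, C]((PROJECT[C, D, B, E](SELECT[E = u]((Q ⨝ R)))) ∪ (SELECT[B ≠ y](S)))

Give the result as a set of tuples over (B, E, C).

{(a, m, 10), (q, p, 18), (s, r, 32), (s, u, 35)}

Natural join on F: {(6, k, a, n, 35, 35), (6, s, x, u, 35, 35)}
σ[E = u]: keep tuples satisfying E = u → {(6, s, x, u, 35, 35)}
π[C, D, B, E]: project onto (C, D, B, E) → {(35, x, s, u)}
σ[B ≠ y]: keep tuples satisfying B ≠ y → {(10, c, a, m), (18, u, q, p), (32, b, s, r)}
Union: {(35, x, s, u)} with {(10, c, a, m), (18, u, q, p), (32, b, s, r)} → {(10, c, a, m), (18, u, q, p), (32, b, s, r), (35, x, s, u)}
π[B, E, C]: project onto (B, E, C) → {(a, m, 10), (q, p, 18), (s, r, 32), (s, u, 35)}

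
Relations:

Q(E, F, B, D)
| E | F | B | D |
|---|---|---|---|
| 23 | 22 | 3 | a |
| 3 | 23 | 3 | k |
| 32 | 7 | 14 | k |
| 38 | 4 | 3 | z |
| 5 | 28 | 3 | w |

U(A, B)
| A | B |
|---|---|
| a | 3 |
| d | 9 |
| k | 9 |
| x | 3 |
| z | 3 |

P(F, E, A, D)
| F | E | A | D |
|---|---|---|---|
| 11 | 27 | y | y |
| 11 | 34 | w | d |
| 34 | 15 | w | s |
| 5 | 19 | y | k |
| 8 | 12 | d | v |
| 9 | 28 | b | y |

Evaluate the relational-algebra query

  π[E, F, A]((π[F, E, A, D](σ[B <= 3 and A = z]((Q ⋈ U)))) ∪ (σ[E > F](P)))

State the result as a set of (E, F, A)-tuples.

{(12, 8, d), (19, 5, y), (23, 22, z), (27, 11, y), (28, 9, b), (3, 23, z), (34, 11, w), (38, 4, z), (5, 28, z)}

Natural join on B: {(23, 22, 3, a, a), (23, 22, 3, a, x), (23, 22, 3, a, z), (3, 23, 3, k, a), (3, 23, 3, k, x), (3, 23, 3, k, z), (38, 4, 3, z, a), (38, 4, 3, z, x), (38, 4, 3, z, z), (5, 28, 3, w, a), (5, 28, 3, w, x), (5, 28, 3, w, z)}
σ[B <= 3 and A = z]: keep tuples satisfying B <= 3 and A = z → {(23, 22, 3, a, z), (3, 23, 3, k, z), (38, 4, 3, z, z), (5, 28, 3, w, z)}
π[F, E, A, D]: project onto (F, E, A, D) → {(22, 23, z, a), (23, 3, z, k), (28, 5, z, w), (4, 38, z, z)}
σ[E > F]: keep tuples satisfying E > F → {(11, 27, y, y), (11, 34, w, d), (5, 19, y, k), (8, 12, d, v), (9, 28, b, y)}
Taking the union: {(11, 27, y, y), (11, 34, w, d), (22, 23, z, a), (23, 3, z, k), (28, 5, z, w), (4, 38, z, z), (5, 19, y, k), (8, 12, d, v), (9, 28, b, y)}
π[E, F, A]: project onto (E, F, A) → {(12, 8, d), (19, 5, y), (23, 22, z), (27, 11, y), (28, 9, b), (3, 23, z), (34, 11, w), (38, 4, z), (5, 28, z)}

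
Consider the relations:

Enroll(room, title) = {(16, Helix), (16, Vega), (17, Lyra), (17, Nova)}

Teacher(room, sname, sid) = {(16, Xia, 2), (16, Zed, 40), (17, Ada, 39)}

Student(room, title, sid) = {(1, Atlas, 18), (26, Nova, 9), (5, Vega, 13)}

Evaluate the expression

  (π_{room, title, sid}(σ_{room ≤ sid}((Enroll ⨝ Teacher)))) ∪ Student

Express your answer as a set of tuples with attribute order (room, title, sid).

Joining Enroll and Teacher on room yields {(16, Helix, Xia, 2), (16, Helix, Zed, 40), (16, Vega, Xia, 2), (16, Vega, Zed, 40), (17, Lyra, Ada, 39), (17, Nova, Ada, 39)}.
Apply σ_{room ≤ sid}; surviving tuples: {(16, Helix, Zed, 40), (16, Vega, Zed, 40), (17, Lyra, Ada, 39), (17, Nova, Ada, 39)}
Projecting to room, title, sid: {(16, Helix, 40), (16, Vega, 40), (17, Lyra, 39), (17, Nova, 39)}
Set union of the two operands is {(1, Atlas, 18), (16, Helix, 40), (16, Vega, 40), (17, Lyra, 39), (17, Nova, 39), (26, Nova, 9), (5, Vega, 13)}.

{(1, Atlas, 18), (16, Helix, 40), (16, Vega, 40), (17, Lyra, 39), (17, Nova, 39), (26, Nova, 9), (5, Vega, 13)}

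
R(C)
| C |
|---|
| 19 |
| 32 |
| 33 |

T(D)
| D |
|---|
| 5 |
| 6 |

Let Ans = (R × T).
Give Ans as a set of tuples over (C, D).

{(19, 5), (19, 6), (32, 5), (32, 6), (33, 5), (33, 6)}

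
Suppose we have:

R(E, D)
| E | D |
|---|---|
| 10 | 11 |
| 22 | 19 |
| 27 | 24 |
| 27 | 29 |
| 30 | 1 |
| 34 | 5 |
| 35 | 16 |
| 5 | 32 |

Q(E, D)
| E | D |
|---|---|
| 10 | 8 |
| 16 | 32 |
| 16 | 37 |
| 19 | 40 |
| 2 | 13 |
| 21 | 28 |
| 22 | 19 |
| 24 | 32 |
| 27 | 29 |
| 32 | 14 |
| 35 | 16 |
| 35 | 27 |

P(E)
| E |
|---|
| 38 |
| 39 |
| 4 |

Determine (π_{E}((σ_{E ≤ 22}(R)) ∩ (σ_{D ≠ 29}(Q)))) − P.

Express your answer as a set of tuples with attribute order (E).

Apply σ_{E ≤ 22}; surviving tuples: {(10, 11), (22, 19), (5, 32)}
Apply σ_{D ≠ 29}; surviving tuples: {(10, 8), (16, 32), (16, 37), (19, 40), (2, 13), (21, 28), (22, 19), (24, 32), (32, 14), (35, 16), (35, 27)}
Set intersection of the two operands is {(22, 19)}.
π[E]: project onto (E) → {22}
Set difference of the two operands is {22}.

{22}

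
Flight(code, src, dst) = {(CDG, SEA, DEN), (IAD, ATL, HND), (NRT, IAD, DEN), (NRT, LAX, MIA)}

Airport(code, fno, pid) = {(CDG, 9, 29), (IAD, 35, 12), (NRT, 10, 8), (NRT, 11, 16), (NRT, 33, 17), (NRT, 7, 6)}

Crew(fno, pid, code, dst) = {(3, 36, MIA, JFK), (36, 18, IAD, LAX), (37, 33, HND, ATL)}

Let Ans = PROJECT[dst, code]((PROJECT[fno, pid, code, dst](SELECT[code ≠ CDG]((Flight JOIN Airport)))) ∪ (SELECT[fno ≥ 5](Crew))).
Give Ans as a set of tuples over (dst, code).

{(ATL, HND), (DEN, NRT), (HND, IAD), (LAX, IAD), (MIA, NRT)}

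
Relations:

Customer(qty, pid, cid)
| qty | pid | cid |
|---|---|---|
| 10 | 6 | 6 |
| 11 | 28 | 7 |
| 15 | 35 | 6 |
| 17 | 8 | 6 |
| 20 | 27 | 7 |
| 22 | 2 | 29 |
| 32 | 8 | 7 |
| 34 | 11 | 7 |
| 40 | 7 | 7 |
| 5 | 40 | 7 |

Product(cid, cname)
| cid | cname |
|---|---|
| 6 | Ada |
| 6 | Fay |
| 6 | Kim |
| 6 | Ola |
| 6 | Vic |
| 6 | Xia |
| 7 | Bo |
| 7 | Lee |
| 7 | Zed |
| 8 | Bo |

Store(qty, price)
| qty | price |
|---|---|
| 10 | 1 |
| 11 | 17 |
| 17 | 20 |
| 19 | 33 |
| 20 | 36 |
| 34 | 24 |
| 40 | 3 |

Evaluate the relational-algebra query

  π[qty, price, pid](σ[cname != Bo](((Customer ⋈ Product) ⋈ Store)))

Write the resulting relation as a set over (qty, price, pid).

Natural join on cid: {(10, 6, 6, Ada), (10, 6, 6, Fay), (10, 6, 6, Kim), (10, 6, 6, Ola), (10, 6, 6, Vic), (10, 6, 6, Xia), (11, 28, 7, Bo), (11, 28, 7, Lee), (11, 28, 7, Zed), (15, 35, 6, Ada), (15, 35, 6, Fay), (15, 35, 6, Kim), (15, 35, 6, Ola), (15, 35, 6, Vic), (15, 35, 6, Xia), (17, 8, 6, Ada), (17, 8, 6, Fay), (17, 8, 6, Kim), (17, 8, 6, Ola), (17, 8, 6, Vic), (17, 8, 6, Xia), (20, 27, 7, Bo), (20, 27, 7, Lee), (20, 27, 7, Zed), (32, 8, 7, Bo), (32, 8, 7, Lee), (32, 8, 7, Zed), (34, 11, 7, Bo), (34, 11, 7, Lee), (34, 11, 7, Zed), (40, 7, 7, Bo), (40, 7, 7, Lee), (40, 7, 7, Zed), (5, 40, 7, Bo), (5, 40, 7, Lee), (5, 40, 7, Zed)}
Natural join on qty: {(10, 6, 6, Ada, 1), (10, 6, 6, Fay, 1), (10, 6, 6, Kim, 1), (10, 6, 6, Ola, 1), (10, 6, 6, Vic, 1), (10, 6, 6, Xia, 1), (11, 28, 7, Bo, 17), (11, 28, 7, Lee, 17), (11, 28, 7, Zed, 17), (17, 8, 6, Ada, 20), (17, 8, 6, Fay, 20), (17, 8, 6, Kim, 20), (17, 8, 6, Ola, 20), (17, 8, 6, Vic, 20), (17, 8, 6, Xia, 20), (20, 27, 7, Bo, 36), (20, 27, 7, Lee, 36), (20, 27, 7, Zed, 36), (34, 11, 7, Bo, 24), (34, 11, 7, Lee, 24), (34, 11, 7, Zed, 24), (40, 7, 7, Bo, 3), (40, 7, 7, Lee, 3), (40, 7, 7, Zed, 3)}
σ[cname != Bo]: keep tuples satisfying cname != Bo → {(10, 6, 6, Ada, 1), (10, 6, 6, Fay, 1), (10, 6, 6, Kim, 1), (10, 6, 6, Ola, 1), (10, 6, 6, Vic, 1), (10, 6, 6, Xia, 1), (11, 28, 7, Lee, 17), (11, 28, 7, Zed, 17), (17, 8, 6, Ada, 20), (17, 8, 6, Fay, 20), (17, 8, 6, Kim, 20), (17, 8, 6, Ola, 20), (17, 8, 6, Vic, 20), (17, 8, 6, Xia, 20), (20, 27, 7, Lee, 36), (20, 27, 7, Zed, 36), (34, 11, 7, Lee, 24), (34, 11, 7, Zed, 24), (40, 7, 7, Lee, 3), (40, 7, 7, Zed, 3)}
π[qty, price, pid]: project onto (qty, price, pid) (14 duplicate(s) eliminated) → {(10, 1, 6), (11, 17, 28), (17, 20, 8), (20, 36, 27), (34, 24, 11), (40, 3, 7)}

{(10, 1, 6), (11, 17, 28), (17, 20, 8), (20, 36, 27), (34, 24, 11), (40, 3, 7)}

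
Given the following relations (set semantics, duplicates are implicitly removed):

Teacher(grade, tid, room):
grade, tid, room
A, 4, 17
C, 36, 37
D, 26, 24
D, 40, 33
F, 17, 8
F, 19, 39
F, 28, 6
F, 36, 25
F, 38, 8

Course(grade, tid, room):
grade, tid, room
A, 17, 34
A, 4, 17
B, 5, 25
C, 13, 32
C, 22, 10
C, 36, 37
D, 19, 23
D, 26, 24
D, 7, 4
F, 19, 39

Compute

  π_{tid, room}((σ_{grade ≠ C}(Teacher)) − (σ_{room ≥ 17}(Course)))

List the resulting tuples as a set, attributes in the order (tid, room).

{(17, 8), (28, 6), (36, 25), (38, 8), (40, 33)}

Filtering on grade ≠ C leaves {(A, 4, 17), (D, 26, 24), (D, 40, 33), (F, 17, 8), (F, 19, 39), (F, 28, 6), (F, 36, 25), (F, 38, 8)}.
Filtering on room ≥ 17 leaves {(A, 17, 34), (A, 4, 17), (B, 5, 25), (C, 13, 32), (C, 36, 37), (D, 19, 23), (D, 26, 24), (F, 19, 39)}.
Taking the difference: {(D, 40, 33), (F, 17, 8), (F, 28, 6), (F, 36, 25), (F, 38, 8)}
Projecting to tid, room: {(17, 8), (28, 6), (36, 25), (38, 8), (40, 33)}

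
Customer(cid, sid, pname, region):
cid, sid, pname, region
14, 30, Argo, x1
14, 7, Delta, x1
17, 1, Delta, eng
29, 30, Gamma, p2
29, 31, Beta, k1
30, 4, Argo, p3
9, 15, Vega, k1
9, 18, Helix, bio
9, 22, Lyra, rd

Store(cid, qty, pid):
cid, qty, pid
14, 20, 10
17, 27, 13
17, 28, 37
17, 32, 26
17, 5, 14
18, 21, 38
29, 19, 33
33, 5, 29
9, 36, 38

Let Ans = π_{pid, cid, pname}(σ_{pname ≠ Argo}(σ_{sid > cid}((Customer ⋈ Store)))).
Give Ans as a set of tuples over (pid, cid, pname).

{(33, 29, Beta), (33, 29, Gamma), (38, 9, Helix), (38, 9, Lyra), (38, 9, Vega)}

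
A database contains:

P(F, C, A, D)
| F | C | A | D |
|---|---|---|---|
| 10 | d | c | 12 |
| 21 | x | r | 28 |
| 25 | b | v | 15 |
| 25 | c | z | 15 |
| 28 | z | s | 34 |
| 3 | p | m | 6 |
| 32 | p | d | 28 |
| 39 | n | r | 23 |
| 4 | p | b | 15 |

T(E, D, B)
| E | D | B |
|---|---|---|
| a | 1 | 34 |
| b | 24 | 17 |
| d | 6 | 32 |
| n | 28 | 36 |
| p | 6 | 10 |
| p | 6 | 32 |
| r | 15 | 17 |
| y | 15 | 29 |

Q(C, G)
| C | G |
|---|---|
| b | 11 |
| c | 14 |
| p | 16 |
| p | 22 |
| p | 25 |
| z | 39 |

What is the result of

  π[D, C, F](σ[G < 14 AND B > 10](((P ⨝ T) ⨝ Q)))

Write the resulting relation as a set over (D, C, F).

{(15, b, 25)}

Joining P and T on D yields {(21, x, r, 28, n, 36), (25, b, v, 15, r, 17), (25, b, v, 15, y, 29), (25, c, z, 15, r, 17), (25, c, z, 15, y, 29), (3, p, m, 6, d, 32), (3, p, m, 6, p, 10), (3, p, m, 6, p, 32), (32, p, d, 28, n, 36), (4, p, b, 15, r, 17), (4, p, b, 15, y, 29)}.
Joining (P ⨝ T) and Q on C yields {(25, b, v, 15, r, 17, 11), (25, b, v, 15, y, 29, 11), (25, c, z, 15, r, 17, 14), (25, c, z, 15, y, 29, 14), (3, p, m, 6, d, 32, 16), (3, p, m, 6, d, 32, 22), (3, p, m, 6, d, 32, 25), (3, p, m, 6, p, 10, 16), (3, p, m, 6, p, 10, 22), (3, p, m, 6, p, 10, 25), (3, p, m, 6, p, 32, 16), (3, p, m, 6, p, 32, 22), (3, p, m, 6, p, 32, 25), (32, p, d, 28, n, 36, 16), (32, p, d, 28, n, 36, 22), (32, p, d, 28, n, 36, 25), (4, p, b, 15, r, 17, 16), (4, p, b, 15, r, 17, 22), (4, p, b, 15, r, 17, 25), (4, p, b, 15, y, 29, 16), (4, p, b, 15, y, 29, 22), (4, p, b, 15, y, 29, 25)}.
σ[G < 14 AND B > 10]: keep tuples satisfying G < 14 AND B > 10 → {(25, b, v, 15, r, 17, 11), (25, b, v, 15, y, 29, 11)}
Keep only column(s) D, C, F (1 duplicate(s) eliminated): {(15, b, 25)}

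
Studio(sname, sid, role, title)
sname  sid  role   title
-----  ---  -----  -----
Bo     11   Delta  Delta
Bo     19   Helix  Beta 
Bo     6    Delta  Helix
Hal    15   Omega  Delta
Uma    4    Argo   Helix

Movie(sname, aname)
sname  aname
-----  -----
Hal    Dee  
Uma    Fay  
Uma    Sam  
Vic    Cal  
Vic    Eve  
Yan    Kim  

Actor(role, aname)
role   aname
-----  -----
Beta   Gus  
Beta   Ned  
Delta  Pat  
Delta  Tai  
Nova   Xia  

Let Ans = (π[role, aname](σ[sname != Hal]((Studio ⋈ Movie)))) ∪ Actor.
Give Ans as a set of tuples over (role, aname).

Natural join on sname: {(Hal, 15, Omega, Delta, Dee), (Uma, 4, Argo, Helix, Fay), (Uma, 4, Argo, Helix, Sam)}
Filtering on sname != Hal leaves {(Uma, 4, Argo, Helix, Fay), (Uma, 4, Argo, Helix, Sam)}.
π_{role, aname} gives {(Argo, Fay), (Argo, Sam)}.
Union: {(Argo, Fay), (Argo, Sam)} with {(Beta, Gus), (Beta, Ned), (Delta, Pat), (Delta, Tai), (Nova, Xia)} → {(Argo, Fay), (Argo, Sam), (Beta, Gus), (Beta, Ned), (Delta, Pat), (Delta, Tai), (Nova, Xia)}

{(Argo, Fay), (Argo, Sam), (Beta, Gus), (Beta, Ned), (Delta, Pat), (Delta, Tai), (Nova, Xia)}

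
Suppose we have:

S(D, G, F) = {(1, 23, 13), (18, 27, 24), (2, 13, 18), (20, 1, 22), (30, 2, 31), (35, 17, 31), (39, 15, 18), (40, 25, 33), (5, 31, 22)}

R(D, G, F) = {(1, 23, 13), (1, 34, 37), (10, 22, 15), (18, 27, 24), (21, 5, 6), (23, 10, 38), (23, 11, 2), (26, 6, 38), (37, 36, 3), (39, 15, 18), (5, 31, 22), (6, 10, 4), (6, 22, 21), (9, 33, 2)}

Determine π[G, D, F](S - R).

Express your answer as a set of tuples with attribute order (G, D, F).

Difference: {(1, 23, 13), (18, 27, 24), (2, 13, 18), (20, 1, 22), (30, 2, 31), (35, 17, 31), (39, 15, 18), (40, 25, 33), (5, 31, 22)} with {(1, 23, 13), (1, 34, 37), (10, 22, 15), (18, 27, 24), (21, 5, 6), (23, 10, 38), (23, 11, 2), (26, 6, 38), (37, 36, 3), (39, 15, 18), (5, 31, 22), (6, 10, 4), (6, 22, 21), (9, 33, 2)} → {(2, 13, 18), (20, 1, 22), (30, 2, 31), (35, 17, 31), (40, 25, 33)}
Projecting to G, D, F: {(1, 20, 22), (13, 2, 18), (17, 35, 31), (2, 30, 31), (25, 40, 33)}

{(1, 20, 22), (13, 2, 18), (17, 35, 31), (2, 30, 31), (25, 40, 33)}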